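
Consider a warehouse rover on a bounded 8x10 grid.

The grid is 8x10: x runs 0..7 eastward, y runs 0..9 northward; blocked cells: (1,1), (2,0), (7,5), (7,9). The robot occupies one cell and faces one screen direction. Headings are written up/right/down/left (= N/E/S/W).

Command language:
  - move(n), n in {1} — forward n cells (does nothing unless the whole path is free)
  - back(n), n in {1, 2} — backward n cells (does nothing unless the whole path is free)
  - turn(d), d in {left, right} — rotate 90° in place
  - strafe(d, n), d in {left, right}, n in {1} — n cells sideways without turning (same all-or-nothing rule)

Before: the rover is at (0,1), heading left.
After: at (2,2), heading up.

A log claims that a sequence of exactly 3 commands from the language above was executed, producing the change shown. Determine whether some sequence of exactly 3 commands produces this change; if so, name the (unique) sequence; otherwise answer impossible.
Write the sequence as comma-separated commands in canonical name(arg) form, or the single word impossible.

key: running turn(right) before strafe(right, 1) would end elsewhere — order is forced
start: at (0,1), heading left
step 1 (strafe(right, 1)): at (0,2), heading left
step 2 (back(2)): at (2,2), heading left
step 3 (turn(right)): at (2,2), heading up
no other 3-command option fits: unique.

strafe(right, 1), back(2), turn(right)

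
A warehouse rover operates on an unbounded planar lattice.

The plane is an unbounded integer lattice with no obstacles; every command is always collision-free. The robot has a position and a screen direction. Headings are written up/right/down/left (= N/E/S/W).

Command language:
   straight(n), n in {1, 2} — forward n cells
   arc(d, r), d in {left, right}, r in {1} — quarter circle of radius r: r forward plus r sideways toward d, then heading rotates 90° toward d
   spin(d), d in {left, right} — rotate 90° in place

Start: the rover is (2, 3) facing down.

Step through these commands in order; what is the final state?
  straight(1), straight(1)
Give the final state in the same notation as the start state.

(2, 1) facing down

from: (2, 3) facing down
t=1 straight(1) ⇒ (2, 2) facing down
t=2 straight(1) ⇒ (2, 1) facing down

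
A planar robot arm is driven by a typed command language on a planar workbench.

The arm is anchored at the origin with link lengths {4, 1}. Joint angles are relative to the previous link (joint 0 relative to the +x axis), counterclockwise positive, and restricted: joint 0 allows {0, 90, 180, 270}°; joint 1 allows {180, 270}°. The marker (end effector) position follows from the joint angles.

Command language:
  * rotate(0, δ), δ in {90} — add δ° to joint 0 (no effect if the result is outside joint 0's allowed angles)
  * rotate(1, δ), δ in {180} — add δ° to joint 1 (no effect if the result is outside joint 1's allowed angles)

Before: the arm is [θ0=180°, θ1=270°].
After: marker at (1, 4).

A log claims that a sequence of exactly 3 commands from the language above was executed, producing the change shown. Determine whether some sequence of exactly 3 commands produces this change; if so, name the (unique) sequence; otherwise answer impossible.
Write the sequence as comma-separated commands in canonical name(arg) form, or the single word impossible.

rotate(0, 90), rotate(0, 90), rotate(0, 90)

t0: [θ0=180°, θ1=270°]
step 1 (rotate(0, 90)): [θ0=270°, θ1=270°]
step 2 (rotate(0, 90)): [θ0=0°, θ1=270°]
step 3 (rotate(0, 90)): [θ0=90°, θ1=270°]
no other 3-command option fits: unique.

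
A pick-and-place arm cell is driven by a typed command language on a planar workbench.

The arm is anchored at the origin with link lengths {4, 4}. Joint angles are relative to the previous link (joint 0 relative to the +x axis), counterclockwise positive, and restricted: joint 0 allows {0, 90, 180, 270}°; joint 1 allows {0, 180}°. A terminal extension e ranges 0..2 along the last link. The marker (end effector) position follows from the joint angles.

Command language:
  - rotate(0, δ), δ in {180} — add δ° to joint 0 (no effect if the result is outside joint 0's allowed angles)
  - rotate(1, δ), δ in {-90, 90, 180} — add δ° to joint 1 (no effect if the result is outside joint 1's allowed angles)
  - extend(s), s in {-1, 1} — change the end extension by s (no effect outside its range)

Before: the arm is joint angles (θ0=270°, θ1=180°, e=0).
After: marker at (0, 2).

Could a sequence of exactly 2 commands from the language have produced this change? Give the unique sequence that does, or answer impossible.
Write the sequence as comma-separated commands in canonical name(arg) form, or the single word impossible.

begin: joint angles (θ0=270°, θ1=180°, e=0)
[1] after extend(1): joint angles (θ0=270°, θ1=180°, e=1)
[2] after extend(1): joint angles (θ0=270°, θ1=180°, e=2)
no other 2-command option fits: unique.

extend(1), extend(1)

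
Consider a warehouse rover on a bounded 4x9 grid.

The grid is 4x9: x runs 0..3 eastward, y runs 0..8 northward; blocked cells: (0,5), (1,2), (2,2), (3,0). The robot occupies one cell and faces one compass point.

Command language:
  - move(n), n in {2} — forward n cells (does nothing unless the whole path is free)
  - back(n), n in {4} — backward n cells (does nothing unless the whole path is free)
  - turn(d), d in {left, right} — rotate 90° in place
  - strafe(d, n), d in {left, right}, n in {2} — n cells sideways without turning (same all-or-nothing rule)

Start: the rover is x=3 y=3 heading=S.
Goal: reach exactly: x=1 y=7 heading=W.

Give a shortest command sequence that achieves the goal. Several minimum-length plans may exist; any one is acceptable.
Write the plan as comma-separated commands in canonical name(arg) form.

strafe(right, 2), back(4), turn(right)

t0: x=3 y=3 heading=S
1. strafe(right, 2) → x=1 y=3 heading=S
2. back(4) → x=1 y=7 heading=S
3. turn(right) → x=1 y=7 heading=W
minimal: 3 command(s), checked below 3.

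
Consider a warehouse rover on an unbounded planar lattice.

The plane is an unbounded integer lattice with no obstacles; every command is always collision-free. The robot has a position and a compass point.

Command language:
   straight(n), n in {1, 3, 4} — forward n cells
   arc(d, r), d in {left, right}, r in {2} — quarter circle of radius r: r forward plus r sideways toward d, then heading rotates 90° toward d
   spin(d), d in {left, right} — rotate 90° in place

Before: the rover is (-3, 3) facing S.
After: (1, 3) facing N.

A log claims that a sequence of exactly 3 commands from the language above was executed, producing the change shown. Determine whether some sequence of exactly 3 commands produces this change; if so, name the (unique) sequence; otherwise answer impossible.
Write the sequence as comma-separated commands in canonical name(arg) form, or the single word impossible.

key: position moved to (1,3) AND the heading swung to N — translation plus rotation needed
initial: (-3, 3) facing S
step 1 (spin(left)): (-3, 3) facing E
step 2 (straight(4)): (1, 3) facing E
step 3 (spin(left)): (1, 3) facing N
no rival 3-sequence matches.

spin(left), straight(4), spin(left)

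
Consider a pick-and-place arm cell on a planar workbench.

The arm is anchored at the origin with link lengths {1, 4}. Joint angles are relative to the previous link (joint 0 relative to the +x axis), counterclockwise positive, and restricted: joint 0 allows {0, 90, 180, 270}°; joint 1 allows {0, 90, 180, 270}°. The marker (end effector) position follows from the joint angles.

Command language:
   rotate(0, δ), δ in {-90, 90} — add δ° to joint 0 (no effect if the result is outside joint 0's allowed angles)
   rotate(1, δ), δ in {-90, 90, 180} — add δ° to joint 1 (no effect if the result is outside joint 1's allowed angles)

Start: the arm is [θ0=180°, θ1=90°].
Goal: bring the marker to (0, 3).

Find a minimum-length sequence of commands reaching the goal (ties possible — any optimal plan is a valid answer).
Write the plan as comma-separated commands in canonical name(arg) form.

rotate(0, 90), rotate(1, 90)

begin: [θ0=180°, θ1=90°]
[1] after rotate(0, 90): [θ0=270°, θ1=90°]
[2] after rotate(1, 90): [θ0=270°, θ1=180°]
no 1-step plan works, so 2 is optimal.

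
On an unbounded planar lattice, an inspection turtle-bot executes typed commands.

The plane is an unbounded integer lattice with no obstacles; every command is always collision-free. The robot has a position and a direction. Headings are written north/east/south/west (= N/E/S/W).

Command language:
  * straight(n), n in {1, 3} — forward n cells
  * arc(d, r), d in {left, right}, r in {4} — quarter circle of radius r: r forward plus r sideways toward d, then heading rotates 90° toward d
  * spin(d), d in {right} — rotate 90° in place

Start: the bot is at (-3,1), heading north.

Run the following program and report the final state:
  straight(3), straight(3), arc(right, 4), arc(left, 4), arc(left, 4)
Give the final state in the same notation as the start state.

at (1,19), heading west

begin: at (-3,1), heading north
[1] after straight(3): at (-3,4), heading north
[2] after straight(3): at (-3,7), heading north
[3] after arc(right, 4): at (1,11), heading east
[4] after arc(left, 4): at (5,15), heading north
[5] after arc(left, 4): at (1,19), heading west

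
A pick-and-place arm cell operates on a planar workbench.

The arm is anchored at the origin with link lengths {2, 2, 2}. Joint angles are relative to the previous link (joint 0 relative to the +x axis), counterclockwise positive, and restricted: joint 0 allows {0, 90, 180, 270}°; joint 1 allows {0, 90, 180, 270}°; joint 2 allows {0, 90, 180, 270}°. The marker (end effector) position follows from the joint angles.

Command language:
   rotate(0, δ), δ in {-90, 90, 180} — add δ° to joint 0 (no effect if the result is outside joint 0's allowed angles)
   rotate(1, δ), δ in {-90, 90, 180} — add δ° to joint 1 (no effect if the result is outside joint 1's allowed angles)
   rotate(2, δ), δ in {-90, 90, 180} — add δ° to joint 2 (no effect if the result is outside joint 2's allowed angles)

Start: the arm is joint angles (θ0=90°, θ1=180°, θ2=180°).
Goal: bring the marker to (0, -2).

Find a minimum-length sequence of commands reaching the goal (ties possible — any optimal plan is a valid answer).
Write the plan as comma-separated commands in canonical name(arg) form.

rotate(2, 180)

begin: joint angles (θ0=90°, θ1=180°, θ2=180°)
step 1 (rotate(2, 180)): joint angles (θ0=90°, θ1=180°, θ2=0°)
no 0-step plan works, so 1 is optimal.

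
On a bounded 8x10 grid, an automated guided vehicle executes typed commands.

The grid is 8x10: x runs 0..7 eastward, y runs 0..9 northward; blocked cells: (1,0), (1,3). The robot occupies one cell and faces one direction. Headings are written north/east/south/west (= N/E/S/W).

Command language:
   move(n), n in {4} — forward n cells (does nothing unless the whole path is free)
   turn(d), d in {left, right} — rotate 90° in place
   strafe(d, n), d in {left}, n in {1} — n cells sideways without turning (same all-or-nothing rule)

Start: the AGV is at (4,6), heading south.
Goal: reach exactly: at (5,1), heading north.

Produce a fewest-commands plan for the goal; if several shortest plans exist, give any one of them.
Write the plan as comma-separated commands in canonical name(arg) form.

strafe(left, 1), move(4), turn(right), strafe(left, 1), turn(right)

t0: at (4,6), heading south
1. strafe(left, 1) → at (5,6), heading south
2. move(4) → at (5,2), heading south
3. turn(right) → at (5,2), heading west
4. strafe(left, 1) → at (5,1), heading west
5. turn(right) → at (5,1), heading north
nothing shorter than 5 reaches the goal.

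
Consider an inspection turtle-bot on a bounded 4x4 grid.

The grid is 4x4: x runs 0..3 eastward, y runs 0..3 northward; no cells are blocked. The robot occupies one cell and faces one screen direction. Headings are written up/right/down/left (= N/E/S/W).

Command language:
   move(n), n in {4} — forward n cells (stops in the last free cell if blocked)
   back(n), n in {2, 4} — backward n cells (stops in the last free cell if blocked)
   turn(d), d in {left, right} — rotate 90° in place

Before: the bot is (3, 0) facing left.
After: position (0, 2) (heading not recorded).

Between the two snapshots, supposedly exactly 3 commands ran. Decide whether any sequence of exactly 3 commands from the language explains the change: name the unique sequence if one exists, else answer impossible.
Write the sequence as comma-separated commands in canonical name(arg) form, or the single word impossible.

key: move(4) runs into the grid edge before its full distance
initial: (3, 0) facing left
step 1 (move(4)): (0, 0) facing left
step 2 (turn(left)): (0, 0) facing down
step 3 (back(2)): (0, 2) facing down
uniquely the one of 125 3-step routes that fits.

move(4), turn(left), back(2)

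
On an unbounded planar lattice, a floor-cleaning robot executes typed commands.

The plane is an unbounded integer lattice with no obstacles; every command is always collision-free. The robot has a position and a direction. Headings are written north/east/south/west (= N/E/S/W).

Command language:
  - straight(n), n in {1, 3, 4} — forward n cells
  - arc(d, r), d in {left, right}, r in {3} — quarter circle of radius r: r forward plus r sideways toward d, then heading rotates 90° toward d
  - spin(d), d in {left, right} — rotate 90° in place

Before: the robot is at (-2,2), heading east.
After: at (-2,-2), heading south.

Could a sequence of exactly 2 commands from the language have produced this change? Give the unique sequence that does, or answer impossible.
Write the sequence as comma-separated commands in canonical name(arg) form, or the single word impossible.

spin(right), straight(4)

key: order matters: swapping spin(right) and straight(4) lands elsewhere
from: at (-2,2), heading east
t=1 spin(right) ⇒ at (-2,2), heading south
t=2 straight(4) ⇒ at (-2,-2), heading south
all 49 alternatives checked — unique.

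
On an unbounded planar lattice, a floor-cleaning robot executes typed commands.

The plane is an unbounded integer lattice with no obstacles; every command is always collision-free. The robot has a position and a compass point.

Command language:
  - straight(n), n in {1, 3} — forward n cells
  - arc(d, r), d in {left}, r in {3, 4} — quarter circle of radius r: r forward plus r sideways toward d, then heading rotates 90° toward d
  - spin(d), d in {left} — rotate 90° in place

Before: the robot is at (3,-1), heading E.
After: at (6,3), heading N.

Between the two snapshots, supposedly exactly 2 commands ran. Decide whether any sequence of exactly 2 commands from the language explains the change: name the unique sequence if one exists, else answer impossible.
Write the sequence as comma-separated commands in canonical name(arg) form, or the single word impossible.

arc(left, 3), straight(1)

key: position moved to (6,3) AND the heading swung to N — translation plus rotation needed
begin: at (3,-1), heading E
1. arc(left, 3) → at (6,2), heading N
2. straight(1) → at (6,3), heading N
no other 2-command option fits: unique.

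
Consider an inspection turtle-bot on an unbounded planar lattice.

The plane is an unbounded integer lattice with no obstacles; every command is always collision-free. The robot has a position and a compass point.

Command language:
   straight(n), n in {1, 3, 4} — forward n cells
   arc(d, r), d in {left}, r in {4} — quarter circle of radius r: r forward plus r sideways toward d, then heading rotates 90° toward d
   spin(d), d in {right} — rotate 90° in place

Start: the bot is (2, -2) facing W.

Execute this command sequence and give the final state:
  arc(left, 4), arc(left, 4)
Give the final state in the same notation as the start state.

from: (2, -2) facing W
step 1 (arc(left, 4)): (-2, -6) facing S
step 2 (arc(left, 4)): (2, -10) facing E

(2, -10) facing E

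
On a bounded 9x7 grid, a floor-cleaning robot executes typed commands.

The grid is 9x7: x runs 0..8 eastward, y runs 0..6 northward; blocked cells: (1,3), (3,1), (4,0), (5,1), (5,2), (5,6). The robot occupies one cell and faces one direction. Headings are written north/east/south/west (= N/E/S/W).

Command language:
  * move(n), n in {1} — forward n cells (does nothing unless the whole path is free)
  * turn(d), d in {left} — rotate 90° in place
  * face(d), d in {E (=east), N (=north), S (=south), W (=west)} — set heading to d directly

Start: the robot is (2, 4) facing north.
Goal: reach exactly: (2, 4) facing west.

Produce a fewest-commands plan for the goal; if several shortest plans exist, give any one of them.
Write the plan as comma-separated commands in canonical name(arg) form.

start: (2, 4) facing north
[1] after turn(left): (2, 4) facing west
nothing shorter than 1 reaches the goal.

turn(left)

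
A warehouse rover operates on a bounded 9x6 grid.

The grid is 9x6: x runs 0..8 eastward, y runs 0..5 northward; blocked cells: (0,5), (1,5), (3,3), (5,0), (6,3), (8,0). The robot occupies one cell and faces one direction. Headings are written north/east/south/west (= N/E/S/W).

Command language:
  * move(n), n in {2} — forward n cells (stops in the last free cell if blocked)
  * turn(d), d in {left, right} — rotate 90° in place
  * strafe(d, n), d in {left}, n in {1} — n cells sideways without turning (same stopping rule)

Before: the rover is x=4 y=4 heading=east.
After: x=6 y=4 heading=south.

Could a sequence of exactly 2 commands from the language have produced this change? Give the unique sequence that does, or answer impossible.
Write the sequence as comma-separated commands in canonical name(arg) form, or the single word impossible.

move(2), turn(right)

key: running turn(right) before move(2) would end elsewhere — order is forced
initial: x=4 y=4 heading=east
1. move(2) → x=6 y=4 heading=east
2. turn(right) → x=6 y=4 heading=south
all 16 alternatives checked — unique.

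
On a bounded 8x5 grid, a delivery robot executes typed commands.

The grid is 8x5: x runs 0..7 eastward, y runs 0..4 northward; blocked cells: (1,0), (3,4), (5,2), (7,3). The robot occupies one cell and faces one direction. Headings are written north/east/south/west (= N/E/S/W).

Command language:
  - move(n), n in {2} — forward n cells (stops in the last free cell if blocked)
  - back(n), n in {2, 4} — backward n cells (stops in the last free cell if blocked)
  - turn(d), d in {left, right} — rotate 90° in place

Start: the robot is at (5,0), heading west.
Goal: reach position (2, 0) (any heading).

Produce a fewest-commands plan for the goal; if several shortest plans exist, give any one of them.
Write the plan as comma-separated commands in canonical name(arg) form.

initial: at (5,0), heading west
1. move(2) → at (3,0), heading west
2. move(2) → at (2,0), heading west
minimal: 2 command(s), checked below 2.

move(2), move(2)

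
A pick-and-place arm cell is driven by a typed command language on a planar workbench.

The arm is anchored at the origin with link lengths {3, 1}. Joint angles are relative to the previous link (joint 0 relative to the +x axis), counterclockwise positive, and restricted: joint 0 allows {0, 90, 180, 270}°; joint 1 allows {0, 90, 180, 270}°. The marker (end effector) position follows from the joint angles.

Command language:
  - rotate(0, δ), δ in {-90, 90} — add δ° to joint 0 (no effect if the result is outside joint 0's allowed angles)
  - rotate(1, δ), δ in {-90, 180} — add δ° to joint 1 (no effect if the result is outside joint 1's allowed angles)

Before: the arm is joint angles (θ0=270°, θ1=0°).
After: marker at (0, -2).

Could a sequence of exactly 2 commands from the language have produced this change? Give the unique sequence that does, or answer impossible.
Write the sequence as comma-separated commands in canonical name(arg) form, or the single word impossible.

t0: joint angles (θ0=270°, θ1=0°)
1. rotate(1, -90) → joint angles (θ0=270°, θ1=270°)
2. rotate(1, -90) → joint angles (θ0=270°, θ1=180°)
no other 2-command option fits: unique.

rotate(1, -90), rotate(1, -90)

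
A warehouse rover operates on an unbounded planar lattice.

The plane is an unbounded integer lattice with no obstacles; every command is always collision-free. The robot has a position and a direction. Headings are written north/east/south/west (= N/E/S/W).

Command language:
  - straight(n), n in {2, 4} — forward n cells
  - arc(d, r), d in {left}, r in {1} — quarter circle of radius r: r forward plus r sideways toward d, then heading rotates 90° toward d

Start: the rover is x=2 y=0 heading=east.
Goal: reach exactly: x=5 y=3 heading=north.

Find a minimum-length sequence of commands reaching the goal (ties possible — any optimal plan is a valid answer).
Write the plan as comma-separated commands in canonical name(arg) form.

straight(2), arc(left, 1), straight(2)

begin: x=2 y=0 heading=east
1. straight(2) → x=4 y=0 heading=east
2. arc(left, 1) → x=5 y=1 heading=north
3. straight(2) → x=5 y=3 heading=north
minimal: 3 command(s), checked below 3.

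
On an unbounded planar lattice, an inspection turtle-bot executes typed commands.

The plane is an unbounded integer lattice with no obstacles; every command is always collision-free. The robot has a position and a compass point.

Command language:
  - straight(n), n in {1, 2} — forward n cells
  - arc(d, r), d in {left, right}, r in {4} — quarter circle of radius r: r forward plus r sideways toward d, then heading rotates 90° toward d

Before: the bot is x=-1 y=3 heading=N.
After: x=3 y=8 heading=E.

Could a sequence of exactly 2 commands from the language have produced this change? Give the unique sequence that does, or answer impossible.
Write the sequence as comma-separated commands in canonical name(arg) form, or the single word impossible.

straight(1), arc(right, 4)

key: cell and facing (now E) both changed — the 2 commands mix motion and turning
start: x=-1 y=3 heading=N
[1] after straight(1): x=-1 y=4 heading=N
[2] after arc(right, 4): x=3 y=8 heading=E
no other 2-command option fits: unique.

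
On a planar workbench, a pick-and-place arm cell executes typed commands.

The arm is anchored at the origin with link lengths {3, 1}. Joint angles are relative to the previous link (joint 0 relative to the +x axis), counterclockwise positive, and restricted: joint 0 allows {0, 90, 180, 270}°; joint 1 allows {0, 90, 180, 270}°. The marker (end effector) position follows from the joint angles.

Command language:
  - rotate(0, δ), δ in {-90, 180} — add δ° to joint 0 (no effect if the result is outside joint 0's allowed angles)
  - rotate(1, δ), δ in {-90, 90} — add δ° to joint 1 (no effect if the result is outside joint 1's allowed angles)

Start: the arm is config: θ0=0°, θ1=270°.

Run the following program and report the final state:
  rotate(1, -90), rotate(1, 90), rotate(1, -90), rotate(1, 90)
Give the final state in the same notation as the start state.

t0: config: θ0=0°, θ1=270°
1. rotate(1, -90) → config: θ0=0°, θ1=180°
2. rotate(1, 90) → config: θ0=0°, θ1=270°
3. rotate(1, -90) → config: θ0=0°, θ1=180°
4. rotate(1, 90) → config: θ0=0°, θ1=270°

config: θ0=0°, θ1=270°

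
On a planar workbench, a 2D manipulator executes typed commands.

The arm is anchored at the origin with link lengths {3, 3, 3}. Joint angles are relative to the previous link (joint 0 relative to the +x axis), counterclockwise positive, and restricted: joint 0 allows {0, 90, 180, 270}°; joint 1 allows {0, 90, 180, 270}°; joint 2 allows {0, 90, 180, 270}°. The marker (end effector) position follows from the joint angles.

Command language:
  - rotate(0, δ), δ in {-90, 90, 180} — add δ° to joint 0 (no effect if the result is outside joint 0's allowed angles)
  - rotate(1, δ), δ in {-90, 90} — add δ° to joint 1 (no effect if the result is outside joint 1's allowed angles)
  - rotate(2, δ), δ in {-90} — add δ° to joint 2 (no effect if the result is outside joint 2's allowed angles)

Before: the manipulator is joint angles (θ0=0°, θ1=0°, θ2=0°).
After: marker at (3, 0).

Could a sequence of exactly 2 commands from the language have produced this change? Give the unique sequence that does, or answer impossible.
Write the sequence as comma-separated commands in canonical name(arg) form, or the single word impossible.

rotate(2, -90), rotate(2, -90)

start: joint angles (θ0=0°, θ1=0°, θ2=0°)
1. rotate(2, -90) → joint angles (θ0=0°, θ1=0°, θ2=270°)
2. rotate(2, -90) → joint angles (θ0=0°, θ1=0°, θ2=180°)
no rival 2-sequence matches.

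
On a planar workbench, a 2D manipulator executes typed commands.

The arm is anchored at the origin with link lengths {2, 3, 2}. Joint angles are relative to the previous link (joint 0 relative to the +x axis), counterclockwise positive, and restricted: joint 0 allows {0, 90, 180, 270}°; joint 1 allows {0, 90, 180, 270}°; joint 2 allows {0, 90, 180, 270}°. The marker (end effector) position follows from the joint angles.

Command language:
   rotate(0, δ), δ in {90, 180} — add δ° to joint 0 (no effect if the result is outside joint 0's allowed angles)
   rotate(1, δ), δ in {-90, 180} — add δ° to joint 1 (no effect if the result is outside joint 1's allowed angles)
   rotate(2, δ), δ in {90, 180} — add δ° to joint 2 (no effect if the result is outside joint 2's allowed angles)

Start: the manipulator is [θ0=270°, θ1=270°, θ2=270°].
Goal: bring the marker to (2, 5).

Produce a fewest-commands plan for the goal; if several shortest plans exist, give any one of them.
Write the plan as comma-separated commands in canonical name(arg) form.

from: [θ0=270°, θ1=270°, θ2=270°]
1. rotate(1, -90) → [θ0=270°, θ1=180°, θ2=270°]
2. rotate(0, 180) → [θ0=90°, θ1=180°, θ2=270°]
3. rotate(1, 180) → [θ0=90°, θ1=0°, θ2=270°]
minimal: 3 command(s), checked below 3.

rotate(1, -90), rotate(0, 180), rotate(1, 180)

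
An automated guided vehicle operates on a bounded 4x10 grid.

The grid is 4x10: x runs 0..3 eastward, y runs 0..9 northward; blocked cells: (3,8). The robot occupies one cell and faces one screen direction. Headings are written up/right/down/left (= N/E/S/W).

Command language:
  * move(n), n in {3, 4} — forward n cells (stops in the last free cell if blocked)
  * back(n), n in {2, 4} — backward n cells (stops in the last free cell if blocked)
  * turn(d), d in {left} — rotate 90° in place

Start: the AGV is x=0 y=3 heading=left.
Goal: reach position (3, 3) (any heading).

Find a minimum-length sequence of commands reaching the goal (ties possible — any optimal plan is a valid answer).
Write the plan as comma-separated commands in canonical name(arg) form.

back(4)

begin: x=0 y=3 heading=left
step 1 (back(4)): x=3 y=3 heading=left
minimal: 1 command(s), checked below 1.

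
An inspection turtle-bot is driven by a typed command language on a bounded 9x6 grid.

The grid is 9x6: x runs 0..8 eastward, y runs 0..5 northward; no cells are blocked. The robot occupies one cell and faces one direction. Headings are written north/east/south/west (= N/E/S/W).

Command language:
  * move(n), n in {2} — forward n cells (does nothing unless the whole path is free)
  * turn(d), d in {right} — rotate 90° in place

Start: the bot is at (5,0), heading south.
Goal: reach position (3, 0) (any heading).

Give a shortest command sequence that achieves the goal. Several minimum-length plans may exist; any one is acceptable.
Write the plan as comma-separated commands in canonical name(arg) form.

turn(right), move(2)

initial: at (5,0), heading south
step 1 (turn(right)): at (5,0), heading west
step 2 (move(2)): at (3,0), heading west
no 1-step plan works, so 2 is optimal.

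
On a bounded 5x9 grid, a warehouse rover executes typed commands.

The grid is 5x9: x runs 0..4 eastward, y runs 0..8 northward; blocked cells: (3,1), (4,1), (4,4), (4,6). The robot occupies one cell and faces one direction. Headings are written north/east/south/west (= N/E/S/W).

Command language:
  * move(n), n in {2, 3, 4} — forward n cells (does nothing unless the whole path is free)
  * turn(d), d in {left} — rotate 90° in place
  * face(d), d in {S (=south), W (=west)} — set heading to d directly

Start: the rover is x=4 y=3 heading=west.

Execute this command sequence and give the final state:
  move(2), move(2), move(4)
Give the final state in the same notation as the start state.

x=0 y=3 heading=west

t0: x=4 y=3 heading=west
t=1 move(2) ⇒ x=2 y=3 heading=west
t=2 move(2) ⇒ x=0 y=3 heading=west
t=3 move(4) ⇒ x=0 y=3 heading=west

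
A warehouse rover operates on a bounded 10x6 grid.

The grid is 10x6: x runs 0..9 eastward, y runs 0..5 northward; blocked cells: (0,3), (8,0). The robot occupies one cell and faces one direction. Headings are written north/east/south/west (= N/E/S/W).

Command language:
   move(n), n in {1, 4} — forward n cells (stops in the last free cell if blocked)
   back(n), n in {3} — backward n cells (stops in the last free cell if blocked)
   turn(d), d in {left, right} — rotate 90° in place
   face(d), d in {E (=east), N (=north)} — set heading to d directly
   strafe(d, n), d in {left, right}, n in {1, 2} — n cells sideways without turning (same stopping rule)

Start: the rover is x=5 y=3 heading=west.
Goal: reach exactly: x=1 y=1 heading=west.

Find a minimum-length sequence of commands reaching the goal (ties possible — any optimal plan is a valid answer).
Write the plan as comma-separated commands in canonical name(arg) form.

move(4), strafe(left, 2)

begin: x=5 y=3 heading=west
[1] after move(4): x=1 y=3 heading=west
[2] after strafe(left, 2): x=1 y=1 heading=west
nothing shorter than 2 reaches the goal.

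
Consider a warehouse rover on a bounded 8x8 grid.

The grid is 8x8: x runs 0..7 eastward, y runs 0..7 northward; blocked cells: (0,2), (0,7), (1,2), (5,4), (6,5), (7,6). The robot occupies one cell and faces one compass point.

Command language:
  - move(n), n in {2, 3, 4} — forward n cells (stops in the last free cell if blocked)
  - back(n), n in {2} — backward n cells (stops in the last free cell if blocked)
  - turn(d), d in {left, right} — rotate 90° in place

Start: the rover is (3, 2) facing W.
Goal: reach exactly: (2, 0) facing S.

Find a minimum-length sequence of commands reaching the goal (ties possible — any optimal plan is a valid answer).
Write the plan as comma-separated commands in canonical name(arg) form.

move(3), turn(left), move(3)

begin: (3, 2) facing W
[1] after move(3): (2, 2) facing W
[2] after turn(left): (2, 2) facing S
[3] after move(3): (2, 0) facing S
nothing shorter than 3 reaches the goal.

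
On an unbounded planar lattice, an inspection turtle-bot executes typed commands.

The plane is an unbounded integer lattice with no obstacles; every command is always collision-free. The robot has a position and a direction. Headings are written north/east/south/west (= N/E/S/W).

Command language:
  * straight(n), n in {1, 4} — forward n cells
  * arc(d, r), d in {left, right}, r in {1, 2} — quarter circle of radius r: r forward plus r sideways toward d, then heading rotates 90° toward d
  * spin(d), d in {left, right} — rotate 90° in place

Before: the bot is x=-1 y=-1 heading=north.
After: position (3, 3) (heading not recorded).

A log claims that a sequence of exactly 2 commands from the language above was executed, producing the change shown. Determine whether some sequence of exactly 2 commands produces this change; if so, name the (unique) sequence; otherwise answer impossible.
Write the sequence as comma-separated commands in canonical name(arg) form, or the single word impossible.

arc(right, 2), arc(left, 2)

key: order matters: swapping arc(right, 2) and arc(left, 2) lands elsewhere
initial: x=-1 y=-1 heading=north
[1] after arc(right, 2): x=1 y=1 heading=east
[2] after arc(left, 2): x=3 y=3 heading=north
uniquely the one of 64 2-step routes that fits.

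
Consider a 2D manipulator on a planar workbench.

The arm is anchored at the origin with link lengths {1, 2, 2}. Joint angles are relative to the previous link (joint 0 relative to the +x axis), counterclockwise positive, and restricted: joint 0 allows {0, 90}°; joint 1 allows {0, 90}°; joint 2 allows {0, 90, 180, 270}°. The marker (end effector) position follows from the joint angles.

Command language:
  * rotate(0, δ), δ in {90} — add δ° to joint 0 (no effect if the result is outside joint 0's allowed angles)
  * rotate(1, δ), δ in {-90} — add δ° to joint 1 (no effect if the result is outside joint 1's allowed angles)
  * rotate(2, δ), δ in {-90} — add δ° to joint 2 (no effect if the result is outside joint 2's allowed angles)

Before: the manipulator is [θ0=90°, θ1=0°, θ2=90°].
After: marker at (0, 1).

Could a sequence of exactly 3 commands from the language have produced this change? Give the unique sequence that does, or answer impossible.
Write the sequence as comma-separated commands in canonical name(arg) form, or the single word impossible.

rotate(2, -90), rotate(2, -90), rotate(2, -90)

t0: [θ0=90°, θ1=0°, θ2=90°]
t=1 rotate(2, -90) ⇒ [θ0=90°, θ1=0°, θ2=0°]
t=2 rotate(2, -90) ⇒ [θ0=90°, θ1=0°, θ2=270°]
t=3 rotate(2, -90) ⇒ [θ0=90°, θ1=0°, θ2=180°]
uniquely the one of 27 3-step routes that fits.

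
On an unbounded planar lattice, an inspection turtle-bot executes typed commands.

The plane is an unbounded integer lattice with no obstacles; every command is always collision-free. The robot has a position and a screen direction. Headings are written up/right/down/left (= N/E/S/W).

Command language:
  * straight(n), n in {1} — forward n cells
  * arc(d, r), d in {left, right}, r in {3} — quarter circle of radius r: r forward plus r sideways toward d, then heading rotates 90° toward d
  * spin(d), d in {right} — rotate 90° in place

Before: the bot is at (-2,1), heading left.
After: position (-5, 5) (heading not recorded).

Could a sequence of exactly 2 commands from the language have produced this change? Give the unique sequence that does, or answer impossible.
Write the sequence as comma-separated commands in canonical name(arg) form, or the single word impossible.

key: running straight(1) before arc(right, 3) would end elsewhere — order is forced
from: at (-2,1), heading left
step 1 (arc(right, 3)): at (-5,4), heading up
step 2 (straight(1)): at (-5,5), heading up
uniquely the one of 16 2-step routes that fits.

arc(right, 3), straight(1)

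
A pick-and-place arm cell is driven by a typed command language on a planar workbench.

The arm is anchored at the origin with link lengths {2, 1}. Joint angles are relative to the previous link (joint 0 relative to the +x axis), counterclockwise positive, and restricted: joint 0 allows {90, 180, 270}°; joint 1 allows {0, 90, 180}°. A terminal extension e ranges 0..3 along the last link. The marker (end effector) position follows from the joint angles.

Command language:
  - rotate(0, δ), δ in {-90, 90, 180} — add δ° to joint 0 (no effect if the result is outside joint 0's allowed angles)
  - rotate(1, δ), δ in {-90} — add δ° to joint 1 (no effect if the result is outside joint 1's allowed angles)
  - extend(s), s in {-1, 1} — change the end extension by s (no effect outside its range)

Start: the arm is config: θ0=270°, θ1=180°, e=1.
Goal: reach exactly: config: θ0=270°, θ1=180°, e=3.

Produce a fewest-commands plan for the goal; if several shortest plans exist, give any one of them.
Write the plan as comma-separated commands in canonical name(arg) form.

initial: config: θ0=270°, θ1=180°, e=1
step 1 (extend(1)): config: θ0=270°, θ1=180°, e=2
step 2 (extend(1)): config: θ0=270°, θ1=180°, e=3
minimal: 2 command(s), checked below 2.

extend(1), extend(1)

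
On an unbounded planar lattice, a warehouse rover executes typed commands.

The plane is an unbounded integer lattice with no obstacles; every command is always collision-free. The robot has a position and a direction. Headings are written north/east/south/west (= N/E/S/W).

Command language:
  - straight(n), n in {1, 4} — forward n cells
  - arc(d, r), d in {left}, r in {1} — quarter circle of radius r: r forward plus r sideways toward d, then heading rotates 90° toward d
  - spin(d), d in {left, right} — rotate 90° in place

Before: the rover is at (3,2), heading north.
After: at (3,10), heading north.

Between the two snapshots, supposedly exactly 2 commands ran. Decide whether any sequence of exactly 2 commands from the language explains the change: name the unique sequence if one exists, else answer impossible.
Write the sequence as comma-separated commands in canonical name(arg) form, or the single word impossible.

key: still facing N at the end — nothing in the sequence rotates
start: at (3,2), heading north
step 1 (straight(4)): at (3,6), heading north
step 2 (straight(4)): at (3,10), heading north
uniquely the one of 25 2-step routes that fits.

straight(4), straight(4)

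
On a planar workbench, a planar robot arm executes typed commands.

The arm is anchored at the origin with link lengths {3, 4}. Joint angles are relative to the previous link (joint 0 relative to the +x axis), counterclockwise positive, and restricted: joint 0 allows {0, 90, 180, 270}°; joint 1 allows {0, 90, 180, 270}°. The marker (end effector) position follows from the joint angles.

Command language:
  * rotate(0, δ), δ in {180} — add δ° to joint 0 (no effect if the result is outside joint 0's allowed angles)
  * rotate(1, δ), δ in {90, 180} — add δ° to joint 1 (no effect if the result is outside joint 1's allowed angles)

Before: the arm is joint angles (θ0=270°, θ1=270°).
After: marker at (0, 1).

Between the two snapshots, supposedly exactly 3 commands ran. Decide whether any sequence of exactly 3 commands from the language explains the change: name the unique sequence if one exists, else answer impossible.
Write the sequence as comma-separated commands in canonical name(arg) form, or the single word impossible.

start: joint angles (θ0=270°, θ1=270°)
1. rotate(1, 90) → joint angles (θ0=270°, θ1=0°)
2. rotate(1, 90) → joint angles (θ0=270°, θ1=90°)
3. rotate(1, 90) → joint angles (θ0=270°, θ1=180°)
no rival 3-sequence matches.

rotate(1, 90), rotate(1, 90), rotate(1, 90)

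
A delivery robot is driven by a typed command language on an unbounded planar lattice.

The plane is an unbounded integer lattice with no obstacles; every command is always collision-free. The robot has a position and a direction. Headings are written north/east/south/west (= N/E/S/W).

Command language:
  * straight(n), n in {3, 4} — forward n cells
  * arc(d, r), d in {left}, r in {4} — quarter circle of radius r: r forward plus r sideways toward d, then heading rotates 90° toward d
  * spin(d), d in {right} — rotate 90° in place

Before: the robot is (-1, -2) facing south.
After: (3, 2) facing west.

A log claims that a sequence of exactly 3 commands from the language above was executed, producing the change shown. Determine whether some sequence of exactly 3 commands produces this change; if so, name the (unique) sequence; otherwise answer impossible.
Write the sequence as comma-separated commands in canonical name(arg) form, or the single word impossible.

key: cell and facing (now W) both changed — the 3 commands mix motion and turning
start: (-1, -2) facing south
[1] after arc(left, 4): (3, -6) facing east
[2] after arc(left, 4): (7, -2) facing north
[3] after arc(left, 4): (3, 2) facing west
all 64 alternatives checked — unique.

arc(left, 4), arc(left, 4), arc(left, 4)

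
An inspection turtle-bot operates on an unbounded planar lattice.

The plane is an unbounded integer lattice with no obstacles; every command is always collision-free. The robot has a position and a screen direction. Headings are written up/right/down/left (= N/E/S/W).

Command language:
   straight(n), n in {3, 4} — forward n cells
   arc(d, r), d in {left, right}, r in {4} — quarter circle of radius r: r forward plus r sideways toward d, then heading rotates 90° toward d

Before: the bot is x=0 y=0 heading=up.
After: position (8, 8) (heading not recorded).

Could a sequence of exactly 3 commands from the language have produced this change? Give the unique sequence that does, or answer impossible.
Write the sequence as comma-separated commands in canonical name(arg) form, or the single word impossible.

straight(4), arc(right, 4), straight(4)

initial: x=0 y=0 heading=up
t=1 straight(4) ⇒ x=0 y=4 heading=up
t=2 arc(right, 4) ⇒ x=4 y=8 heading=right
t=3 straight(4) ⇒ x=8 y=8 heading=right
all 64 alternatives checked — unique.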